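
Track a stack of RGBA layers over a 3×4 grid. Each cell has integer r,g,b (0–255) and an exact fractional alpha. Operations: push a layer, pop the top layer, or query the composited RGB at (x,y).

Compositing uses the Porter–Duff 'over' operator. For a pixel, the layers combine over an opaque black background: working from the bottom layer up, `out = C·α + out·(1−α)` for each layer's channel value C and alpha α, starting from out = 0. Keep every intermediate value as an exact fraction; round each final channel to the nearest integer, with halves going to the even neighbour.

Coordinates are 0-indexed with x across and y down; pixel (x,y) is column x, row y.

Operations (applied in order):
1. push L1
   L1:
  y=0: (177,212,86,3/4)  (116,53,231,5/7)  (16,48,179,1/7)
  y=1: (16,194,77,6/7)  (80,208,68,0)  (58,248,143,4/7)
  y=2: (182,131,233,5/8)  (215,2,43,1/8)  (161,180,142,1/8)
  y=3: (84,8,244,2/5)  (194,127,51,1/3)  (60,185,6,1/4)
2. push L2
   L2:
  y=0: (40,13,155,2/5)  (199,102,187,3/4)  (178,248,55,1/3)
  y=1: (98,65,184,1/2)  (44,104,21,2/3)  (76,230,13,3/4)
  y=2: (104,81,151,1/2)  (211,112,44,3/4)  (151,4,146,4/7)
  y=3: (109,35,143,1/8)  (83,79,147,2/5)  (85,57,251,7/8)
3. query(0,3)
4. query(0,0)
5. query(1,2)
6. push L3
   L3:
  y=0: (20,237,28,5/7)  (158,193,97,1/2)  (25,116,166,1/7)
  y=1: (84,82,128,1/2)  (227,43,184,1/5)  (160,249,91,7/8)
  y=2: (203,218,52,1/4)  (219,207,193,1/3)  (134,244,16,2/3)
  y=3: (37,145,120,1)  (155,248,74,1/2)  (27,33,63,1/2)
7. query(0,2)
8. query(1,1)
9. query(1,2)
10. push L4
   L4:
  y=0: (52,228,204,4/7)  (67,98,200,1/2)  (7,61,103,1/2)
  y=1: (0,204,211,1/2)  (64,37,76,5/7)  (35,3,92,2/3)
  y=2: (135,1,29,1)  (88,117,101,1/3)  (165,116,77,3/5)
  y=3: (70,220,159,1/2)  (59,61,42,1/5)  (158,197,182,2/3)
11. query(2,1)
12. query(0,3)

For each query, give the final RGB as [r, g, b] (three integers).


(0,3) stack=L1,L2; from [0,0,0]:
L1 α=2/5: [168/5, 16/5, 488/5]
L2 α=1/8: [1721/40, 287/40, 4131/40]
→ [43, 7, 103]

at x=0,y=0 over L1,L2:
after L1 α=3/4: [531/4, 159, 129/2]
after L2 α=2/5: [1913/20, 503/5, 1007/10]
→ [96, 101, 101]

at x=1,y=2 over L1,L2:
after L1 α=1/8: [215/8, 1/4, 43/8]
after L2 α=3/4: [5279/32, 1345/16, 1099/32]
rounded: [165, 84, 34]

query (0,2) [L1,L2,L3] — begin 0,0,0
L1 α=5/8: [455/4, 655/8, 1165/8]
L2 α=1/2: [871/8, 1303/16, 2373/16]
L3 α=1/4: [4237/32, 7397/64, 7951/64]
→ [132, 116, 124]

query (1,1) [L1,L2,L3] — begin 0,0,0
after L1 α=0: [0, 0, 0]
after L2 α=2/3: [88/3, 208/3, 14]
after L3 α=1/5: [1033/15, 961/15, 48]
= [69, 64, 48]

(1,2) stack=L1,L2,L3; from [0,0,0]:
+L1 (α=1/8) → [215/8, 1/4, 43/8]
+L2 (α=3/4) → [5279/32, 1345/16, 1099/32]
+L3 (α=1/3) → [8783/48, 3001/24, 4187/48]
rounded: [183, 125, 87]

at x=2,y=1 over L1,L2,L3,L4:
after L1 α=4/7: [232/7, 992/7, 572/7]
after L2 α=3/4: [457/7, 2911/14, 845/28]
after L3 α=7/8: [8297/56, 27313/112, 18681/224]
after L4 α=2/3: [12217/168, 27985/336, 59897/672]
rounded: [73, 83, 89]

at x=0,y=3 over L1,L2,L3,L4:
after L1 α=2/5: [168/5, 16/5, 488/5]
after L2 α=1/8: [1721/40, 287/40, 4131/40]
after L3 α=1: [37, 145, 120]
after L4 α=1/2: [107/2, 365/2, 279/2]
rounded: [54, 182, 140]


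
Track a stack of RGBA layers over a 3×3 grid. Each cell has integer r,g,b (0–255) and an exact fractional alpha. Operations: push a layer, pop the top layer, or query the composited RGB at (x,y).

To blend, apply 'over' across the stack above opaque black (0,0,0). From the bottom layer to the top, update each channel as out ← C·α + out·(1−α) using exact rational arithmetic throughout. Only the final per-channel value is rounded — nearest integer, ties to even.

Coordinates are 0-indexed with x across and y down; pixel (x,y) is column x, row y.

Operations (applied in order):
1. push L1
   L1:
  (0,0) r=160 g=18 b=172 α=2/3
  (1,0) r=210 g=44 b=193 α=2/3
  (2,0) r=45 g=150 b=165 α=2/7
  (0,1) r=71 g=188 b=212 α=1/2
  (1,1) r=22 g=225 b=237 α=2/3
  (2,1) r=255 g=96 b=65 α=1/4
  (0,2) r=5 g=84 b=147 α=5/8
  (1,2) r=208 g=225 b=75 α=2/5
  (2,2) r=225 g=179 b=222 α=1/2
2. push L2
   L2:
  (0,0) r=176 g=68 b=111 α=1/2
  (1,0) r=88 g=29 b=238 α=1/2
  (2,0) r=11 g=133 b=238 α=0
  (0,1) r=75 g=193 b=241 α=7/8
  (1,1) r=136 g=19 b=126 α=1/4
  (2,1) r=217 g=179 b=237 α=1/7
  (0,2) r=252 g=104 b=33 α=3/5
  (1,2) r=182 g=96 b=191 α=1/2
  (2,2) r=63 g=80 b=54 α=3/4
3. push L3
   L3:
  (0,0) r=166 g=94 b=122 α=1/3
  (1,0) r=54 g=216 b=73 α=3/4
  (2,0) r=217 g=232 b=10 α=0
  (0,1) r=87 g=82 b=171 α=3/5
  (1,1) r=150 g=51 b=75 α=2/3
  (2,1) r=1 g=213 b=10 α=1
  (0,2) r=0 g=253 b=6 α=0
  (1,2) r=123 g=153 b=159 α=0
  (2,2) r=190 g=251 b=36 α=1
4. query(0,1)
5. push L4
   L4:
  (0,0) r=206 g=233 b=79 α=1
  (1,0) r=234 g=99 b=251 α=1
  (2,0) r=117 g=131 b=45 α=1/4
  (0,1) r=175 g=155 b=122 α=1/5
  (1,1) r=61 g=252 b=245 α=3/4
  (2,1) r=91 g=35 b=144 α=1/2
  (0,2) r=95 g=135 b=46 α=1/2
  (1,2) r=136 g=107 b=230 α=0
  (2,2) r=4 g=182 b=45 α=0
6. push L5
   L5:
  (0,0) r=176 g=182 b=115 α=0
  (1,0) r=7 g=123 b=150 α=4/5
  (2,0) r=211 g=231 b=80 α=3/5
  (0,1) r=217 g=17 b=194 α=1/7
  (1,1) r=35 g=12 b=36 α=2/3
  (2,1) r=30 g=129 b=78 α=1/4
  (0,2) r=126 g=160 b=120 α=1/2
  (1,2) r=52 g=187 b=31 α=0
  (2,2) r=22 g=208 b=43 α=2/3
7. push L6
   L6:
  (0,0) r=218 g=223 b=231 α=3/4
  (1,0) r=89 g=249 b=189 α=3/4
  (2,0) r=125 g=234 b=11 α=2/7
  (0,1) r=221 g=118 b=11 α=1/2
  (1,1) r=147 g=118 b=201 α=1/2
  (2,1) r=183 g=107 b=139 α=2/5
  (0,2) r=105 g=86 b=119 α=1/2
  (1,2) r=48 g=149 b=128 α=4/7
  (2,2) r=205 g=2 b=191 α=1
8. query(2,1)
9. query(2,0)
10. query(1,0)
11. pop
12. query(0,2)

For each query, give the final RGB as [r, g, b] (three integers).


at x=0,y=1 over L1,L2,L3:
L1 α=1/2: [71/2, 94, 106]
L2 α=7/8: [1121/16, 1445/8, 1793/8]
L3 α=3/5: [3209/40, 2429/20, 769/4]
→ [80, 121, 192]

query (2,1) [L1,L2,L3,L4,L5,L6] — begin 0,0,0
L1 α=1/4: [255/4, 24, 65/4]
L2 α=1/7: [1199/14, 323/7, 669/14]
L3 α=1: [1, 213, 10]
L4 α=1/2: [46, 124, 77]
L5 α=1/4: [42, 501/4, 309/4]
L6 α=2/5: [492/5, 2359/20, 2039/20]
→ [98, 118, 102]

(2,0) stack=L1,L2,L3,L4,L5,L6; from [0,0,0]:
after L1 α=2/7: [90/7, 300/7, 330/7]
after L2 α=0: [90/7, 300/7, 330/7]
after L3 α=0: [90/7, 300/7, 330/7]
after L4 α=1/4: [1089/28, 1817/28, 1305/28]
after L5 α=3/5: [9951/70, 11519/70, 933/14]
after L6 α=2/7: [13451/98, 18071/98, 4973/98]
= [137, 184, 51]

at x=1,y=0 over L1,L2,L3,L4,L5,L6:
+L1 (α=2/3) → [140, 88/3, 386/3]
+L2 (α=1/2) → [114, 175/6, 550/3]
+L3 (α=3/4) → [69, 4063/24, 1207/12]
+L4 (α=1) → [234, 99, 251]
+L5 (α=4/5) → [262/5, 591/5, 851/5]
+L6 (α=3/4) → [1597/20, 2163/10, 1843/10]
= [80, 216, 184]

query (0,2) [L1,L2,L3,L4,L5] — begin 0,0,0
L1 α=5/8: [25/8, 105/2, 735/8]
L2 α=3/5: [3049/20, 417/5, 1131/20]
L3 α=0: [3049/20, 417/5, 1131/20]
L4 α=1/2: [4949/40, 546/5, 2051/40]
L5 α=1/2: [9989/80, 673/5, 6851/80]
rounded: [125, 135, 86]


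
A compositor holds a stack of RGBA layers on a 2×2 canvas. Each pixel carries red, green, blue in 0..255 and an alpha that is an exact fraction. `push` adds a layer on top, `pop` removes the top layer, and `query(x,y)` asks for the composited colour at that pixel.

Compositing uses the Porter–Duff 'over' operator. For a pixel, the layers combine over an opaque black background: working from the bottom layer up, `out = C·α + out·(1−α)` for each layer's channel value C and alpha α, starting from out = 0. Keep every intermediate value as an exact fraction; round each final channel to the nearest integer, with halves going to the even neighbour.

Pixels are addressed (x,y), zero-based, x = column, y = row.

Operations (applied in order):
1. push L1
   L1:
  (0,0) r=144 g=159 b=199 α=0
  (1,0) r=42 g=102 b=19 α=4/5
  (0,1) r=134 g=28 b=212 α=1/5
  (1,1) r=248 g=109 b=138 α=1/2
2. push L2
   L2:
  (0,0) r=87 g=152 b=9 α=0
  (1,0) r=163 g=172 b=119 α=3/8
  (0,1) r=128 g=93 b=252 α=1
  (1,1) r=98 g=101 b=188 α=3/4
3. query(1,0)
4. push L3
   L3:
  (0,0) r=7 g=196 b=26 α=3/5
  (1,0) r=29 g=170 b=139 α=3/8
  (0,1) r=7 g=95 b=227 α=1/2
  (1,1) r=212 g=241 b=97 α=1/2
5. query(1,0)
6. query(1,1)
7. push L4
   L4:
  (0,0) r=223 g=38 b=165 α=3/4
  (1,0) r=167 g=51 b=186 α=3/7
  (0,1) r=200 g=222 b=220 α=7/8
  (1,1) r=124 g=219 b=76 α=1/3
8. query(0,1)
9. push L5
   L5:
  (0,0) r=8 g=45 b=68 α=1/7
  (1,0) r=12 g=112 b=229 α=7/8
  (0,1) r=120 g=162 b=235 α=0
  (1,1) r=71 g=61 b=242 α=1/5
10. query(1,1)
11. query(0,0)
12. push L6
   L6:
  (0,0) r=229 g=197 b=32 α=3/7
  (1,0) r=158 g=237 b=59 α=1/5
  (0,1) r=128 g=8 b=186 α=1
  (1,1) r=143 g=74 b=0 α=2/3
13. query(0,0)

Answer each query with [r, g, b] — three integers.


at x=1,y=0 over L1,L2:
L1 α=4/5: [168/5, 408/5, 76/5]
L2 α=3/8: [657/8, 231/2, 433/8]
= [82, 116, 54]

at x=1,y=0 over L1,L2,L3:
+L1 (α=4/5) → [168/5, 408/5, 76/5]
+L2 (α=3/8) → [657/8, 231/2, 433/8]
+L3 (α=3/8) → [3981/64, 2175/16, 5501/64]
rounded: [62, 136, 86]

query (1,1) [L1,L2,L3] — begin 0,0,0
+L1 (α=1/2) → [124, 109/2, 69]
+L2 (α=3/4) → [209/2, 715/8, 633/4]
+L3 (α=1/2) → [633/4, 2643/16, 1021/8]
→ [158, 165, 128]

at x=0,y=1 over L1,L2,L3,L4:
+L1 (α=1/5) → [134/5, 28/5, 212/5]
+L2 (α=1) → [128, 93, 252]
+L3 (α=1/2) → [135/2, 94, 479/2]
+L4 (α=7/8) → [2935/16, 206, 3559/16]
→ [183, 206, 222]

(1,1) stack=L1,L2,L3,L4,L5; from [0,0,0]:
L1 α=1/2: [124, 109/2, 69]
L2 α=3/4: [209/2, 715/8, 633/4]
L3 α=1/2: [633/4, 2643/16, 1021/8]
L4 α=1/3: [881/6, 1465/8, 1325/12]
L5 α=1/5: [395/3, 1587/10, 2051/15]
→ [132, 159, 137]

at x=0,y=0 over L1,L2,L3,L4,L5:
+L1 (α=0) → [0, 0, 0]
+L2 (α=0) → [0, 0, 0]
+L3 (α=3/5) → [21/5, 588/5, 78/5]
+L4 (α=3/4) → [1683/10, 579/10, 2553/20]
+L5 (α=1/7) → [727/5, 1962/35, 8339/70]
= [145, 56, 119]

(0,0) stack=L1,L2,L3,L4,L5,L6; from [0,0,0]:
after L1 α=0: [0, 0, 0]
after L2 α=0: [0, 0, 0]
after L3 α=3/5: [21/5, 588/5, 78/5]
after L4 α=3/4: [1683/10, 579/10, 2553/20]
after L5 α=1/7: [727/5, 1962/35, 8339/70]
after L6 α=3/7: [6343/35, 28533/245, 20038/245]
rounded: [181, 116, 82]


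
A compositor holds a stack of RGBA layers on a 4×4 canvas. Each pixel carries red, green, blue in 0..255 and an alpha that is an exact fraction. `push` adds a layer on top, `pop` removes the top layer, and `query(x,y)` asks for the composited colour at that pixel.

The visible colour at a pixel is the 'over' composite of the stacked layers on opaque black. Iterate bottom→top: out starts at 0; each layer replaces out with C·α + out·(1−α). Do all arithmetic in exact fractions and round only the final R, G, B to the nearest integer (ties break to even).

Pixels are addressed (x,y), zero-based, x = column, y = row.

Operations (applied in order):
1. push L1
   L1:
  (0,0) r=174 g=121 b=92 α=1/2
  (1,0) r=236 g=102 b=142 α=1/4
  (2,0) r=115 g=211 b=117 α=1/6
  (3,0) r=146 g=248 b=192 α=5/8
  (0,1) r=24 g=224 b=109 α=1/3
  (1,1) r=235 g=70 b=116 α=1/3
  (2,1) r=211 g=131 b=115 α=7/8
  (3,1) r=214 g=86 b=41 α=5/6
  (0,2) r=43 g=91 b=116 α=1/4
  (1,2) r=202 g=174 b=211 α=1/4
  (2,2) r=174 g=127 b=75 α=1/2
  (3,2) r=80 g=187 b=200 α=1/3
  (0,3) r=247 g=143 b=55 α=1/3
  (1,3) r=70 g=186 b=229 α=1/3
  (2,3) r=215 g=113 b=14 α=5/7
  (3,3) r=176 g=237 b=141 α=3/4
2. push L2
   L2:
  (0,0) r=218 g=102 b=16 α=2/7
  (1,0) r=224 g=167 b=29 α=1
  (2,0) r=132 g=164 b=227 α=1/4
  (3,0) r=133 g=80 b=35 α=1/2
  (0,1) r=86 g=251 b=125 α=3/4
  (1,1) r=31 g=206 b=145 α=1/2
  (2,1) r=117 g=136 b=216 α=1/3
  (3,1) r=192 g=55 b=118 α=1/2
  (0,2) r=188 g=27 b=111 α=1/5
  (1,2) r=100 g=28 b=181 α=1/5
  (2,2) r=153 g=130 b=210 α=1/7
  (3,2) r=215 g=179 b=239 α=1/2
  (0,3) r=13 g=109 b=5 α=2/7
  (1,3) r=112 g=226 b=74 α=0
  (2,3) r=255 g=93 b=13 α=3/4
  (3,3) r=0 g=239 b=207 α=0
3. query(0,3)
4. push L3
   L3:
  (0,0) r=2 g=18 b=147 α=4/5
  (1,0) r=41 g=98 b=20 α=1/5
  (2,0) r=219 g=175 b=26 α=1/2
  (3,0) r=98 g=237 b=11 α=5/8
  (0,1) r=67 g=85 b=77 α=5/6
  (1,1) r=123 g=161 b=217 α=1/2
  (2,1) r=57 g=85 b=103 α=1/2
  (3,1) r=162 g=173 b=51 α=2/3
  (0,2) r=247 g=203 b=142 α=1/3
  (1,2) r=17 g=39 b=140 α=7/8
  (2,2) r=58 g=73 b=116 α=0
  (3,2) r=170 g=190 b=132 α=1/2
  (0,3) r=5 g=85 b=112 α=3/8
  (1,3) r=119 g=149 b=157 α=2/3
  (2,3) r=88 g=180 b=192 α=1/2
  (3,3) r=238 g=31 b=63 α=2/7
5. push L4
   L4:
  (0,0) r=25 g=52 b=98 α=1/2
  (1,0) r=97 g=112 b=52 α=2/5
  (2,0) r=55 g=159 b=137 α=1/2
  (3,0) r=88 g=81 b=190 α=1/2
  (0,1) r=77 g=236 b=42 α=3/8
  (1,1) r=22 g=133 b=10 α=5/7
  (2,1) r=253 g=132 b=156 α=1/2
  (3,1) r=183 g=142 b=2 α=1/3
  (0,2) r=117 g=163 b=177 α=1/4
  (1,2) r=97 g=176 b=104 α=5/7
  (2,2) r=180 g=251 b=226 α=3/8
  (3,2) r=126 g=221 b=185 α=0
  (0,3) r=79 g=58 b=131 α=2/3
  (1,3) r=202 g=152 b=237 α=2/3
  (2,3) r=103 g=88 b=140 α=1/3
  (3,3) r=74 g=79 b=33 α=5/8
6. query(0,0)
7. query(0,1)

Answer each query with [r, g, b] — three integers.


query (0,3) [L1,L2] — begin 0,0,0
+L1 (α=1/3) → [247/3, 143/3, 55/3]
+L2 (α=2/7) → [1313/21, 1369/21, 305/21]
→ [63, 65, 15]

(0,0) stack=L1,L2,L3,L4; from [0,0,0]:
after L1 α=1/2: [87, 121/2, 46]
after L2 α=2/7: [871/7, 1013/14, 262/7]
after L3 α=4/5: [927/35, 2021/70, 4378/35]
after L4 α=1/2: [901/35, 5661/140, 3904/35]
rounded: [26, 40, 112]

at x=0,y=1 over L1,L2,L3,L4:
+L1 (α=1/3) → [8, 224/3, 109/3]
+L2 (α=3/4) → [133/2, 2483/12, 617/6]
+L3 (α=5/6) → [803/12, 7583/72, 2927/36]
+L4 (α=3/8) → [6787/96, 88891/576, 19171/288]
rounded: [71, 154, 67]


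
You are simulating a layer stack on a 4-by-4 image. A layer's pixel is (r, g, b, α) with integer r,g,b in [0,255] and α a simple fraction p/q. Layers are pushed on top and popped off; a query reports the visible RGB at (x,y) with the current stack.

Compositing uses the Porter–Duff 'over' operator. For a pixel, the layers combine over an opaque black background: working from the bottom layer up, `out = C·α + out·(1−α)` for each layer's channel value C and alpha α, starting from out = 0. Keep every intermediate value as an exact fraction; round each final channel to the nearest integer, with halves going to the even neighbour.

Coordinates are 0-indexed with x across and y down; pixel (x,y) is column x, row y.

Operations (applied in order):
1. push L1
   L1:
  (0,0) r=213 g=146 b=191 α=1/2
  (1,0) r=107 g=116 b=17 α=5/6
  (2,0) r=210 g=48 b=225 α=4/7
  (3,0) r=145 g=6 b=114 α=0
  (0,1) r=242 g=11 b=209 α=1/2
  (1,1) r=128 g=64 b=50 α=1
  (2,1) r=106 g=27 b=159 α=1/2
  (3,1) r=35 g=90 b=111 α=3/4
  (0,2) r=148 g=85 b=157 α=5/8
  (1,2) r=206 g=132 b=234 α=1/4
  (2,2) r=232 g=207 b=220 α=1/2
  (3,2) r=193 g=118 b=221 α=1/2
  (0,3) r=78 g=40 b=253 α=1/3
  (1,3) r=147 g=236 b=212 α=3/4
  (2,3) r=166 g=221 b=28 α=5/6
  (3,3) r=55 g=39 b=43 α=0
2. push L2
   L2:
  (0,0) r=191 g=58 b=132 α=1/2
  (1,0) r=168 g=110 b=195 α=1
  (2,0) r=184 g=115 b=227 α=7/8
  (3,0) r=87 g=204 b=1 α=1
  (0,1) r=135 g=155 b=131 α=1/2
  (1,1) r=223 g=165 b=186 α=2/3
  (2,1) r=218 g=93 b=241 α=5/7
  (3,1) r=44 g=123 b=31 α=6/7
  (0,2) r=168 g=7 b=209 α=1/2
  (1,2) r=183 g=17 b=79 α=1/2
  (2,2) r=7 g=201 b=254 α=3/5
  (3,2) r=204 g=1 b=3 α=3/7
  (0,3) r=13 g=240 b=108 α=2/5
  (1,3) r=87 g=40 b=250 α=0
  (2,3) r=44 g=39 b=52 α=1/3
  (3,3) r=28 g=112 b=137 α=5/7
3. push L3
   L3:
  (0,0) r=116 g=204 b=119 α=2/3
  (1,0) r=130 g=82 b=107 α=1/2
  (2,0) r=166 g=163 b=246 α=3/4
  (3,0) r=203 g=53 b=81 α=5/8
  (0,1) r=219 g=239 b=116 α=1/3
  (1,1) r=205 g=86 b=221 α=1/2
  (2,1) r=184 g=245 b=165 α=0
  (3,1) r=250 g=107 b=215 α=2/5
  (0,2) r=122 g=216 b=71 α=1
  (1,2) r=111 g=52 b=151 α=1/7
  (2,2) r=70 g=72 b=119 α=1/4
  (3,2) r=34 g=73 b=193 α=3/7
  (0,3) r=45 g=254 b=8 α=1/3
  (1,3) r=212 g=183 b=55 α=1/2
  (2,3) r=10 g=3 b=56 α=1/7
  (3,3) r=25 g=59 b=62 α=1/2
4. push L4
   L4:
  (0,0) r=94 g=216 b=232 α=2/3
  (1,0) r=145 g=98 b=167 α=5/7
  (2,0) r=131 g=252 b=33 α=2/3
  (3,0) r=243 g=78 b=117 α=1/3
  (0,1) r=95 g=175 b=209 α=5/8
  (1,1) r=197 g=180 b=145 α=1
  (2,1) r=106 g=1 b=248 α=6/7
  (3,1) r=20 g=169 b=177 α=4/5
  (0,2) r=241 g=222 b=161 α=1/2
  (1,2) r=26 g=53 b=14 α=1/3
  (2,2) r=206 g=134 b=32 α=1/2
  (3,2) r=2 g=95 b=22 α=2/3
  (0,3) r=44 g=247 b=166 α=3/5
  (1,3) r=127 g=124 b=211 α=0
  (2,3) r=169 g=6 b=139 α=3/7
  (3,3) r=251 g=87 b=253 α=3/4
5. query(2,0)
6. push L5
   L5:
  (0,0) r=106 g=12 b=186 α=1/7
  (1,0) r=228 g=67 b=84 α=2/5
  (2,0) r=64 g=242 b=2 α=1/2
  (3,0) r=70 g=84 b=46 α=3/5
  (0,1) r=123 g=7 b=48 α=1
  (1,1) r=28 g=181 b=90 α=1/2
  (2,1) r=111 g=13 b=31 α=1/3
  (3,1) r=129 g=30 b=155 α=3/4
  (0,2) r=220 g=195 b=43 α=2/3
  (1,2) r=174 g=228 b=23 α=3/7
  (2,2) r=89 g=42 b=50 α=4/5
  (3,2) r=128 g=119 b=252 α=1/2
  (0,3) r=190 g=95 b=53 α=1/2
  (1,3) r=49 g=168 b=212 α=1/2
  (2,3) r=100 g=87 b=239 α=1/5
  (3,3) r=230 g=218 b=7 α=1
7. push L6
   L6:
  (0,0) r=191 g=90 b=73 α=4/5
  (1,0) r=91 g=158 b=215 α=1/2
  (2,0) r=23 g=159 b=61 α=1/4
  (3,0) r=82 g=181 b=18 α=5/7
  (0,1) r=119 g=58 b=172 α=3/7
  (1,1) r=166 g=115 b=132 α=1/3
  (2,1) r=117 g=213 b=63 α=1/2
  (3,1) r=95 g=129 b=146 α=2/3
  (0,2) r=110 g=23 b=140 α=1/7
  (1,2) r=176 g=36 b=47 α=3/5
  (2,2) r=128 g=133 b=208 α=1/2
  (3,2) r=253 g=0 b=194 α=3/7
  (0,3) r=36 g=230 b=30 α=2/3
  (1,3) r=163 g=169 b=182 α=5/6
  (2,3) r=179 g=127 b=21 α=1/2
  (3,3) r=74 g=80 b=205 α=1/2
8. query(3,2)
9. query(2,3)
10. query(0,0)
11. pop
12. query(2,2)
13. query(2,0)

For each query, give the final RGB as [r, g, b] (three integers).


(2,0) stack=L1,L2,L3,L4; from [0,0,0]:
+L1 (α=4/7) → [120, 192/7, 900/7]
+L2 (α=7/8) → [176, 5827/56, 12023/56]
+L3 (α=3/4) → [337/2, 33211/224, 53351/224]
+L4 (α=2/3) → [287/2, 146107/672, 68135/672]
rounded: [144, 217, 101]

(3,2) stack=L1,L2,L3,L4,L5,L6; from [0,0,0]:
+L1 (α=1/2) → [193/2, 59, 221/2]
+L2 (α=3/7) → [998/7, 239/7, 451/7]
+L3 (α=3/7) → [4706/49, 2489/49, 5857/49]
+L4 (α=2/3) → [1634/49, 3933/49, 2671/49]
+L5 (α=1/2) → [3953/49, 4882/49, 15019/98]
+L6 (α=3/7) → [53003/343, 19528/343, 58556/343]
→ [155, 57, 171]

query (2,3) [L1,L2,L3,L4,L5,L6] — begin 0,0,0
+L1 (α=5/6) → [415/3, 1105/6, 70/3]
+L2 (α=1/3) → [962/9, 1222/9, 296/9]
+L3 (α=1/7) → [1954/21, 2453/21, 760/21]
+L4 (α=3/7) → [18463/147, 10190/147, 11797/147]
+L5 (α=1/5) → [88552/735, 53549/735, 82321/735]
+L6 (α=1/2) → [220117/1470, 73447/735, 48878/735]
rounded: [150, 100, 67]

(0,0) stack=L1,L2,L3,L4,L5,L6; from [0,0,0]:
+L1 (α=1/2) → [213/2, 73, 191/2]
+L2 (α=1/2) → [595/4, 131/2, 455/4]
+L3 (α=2/3) → [1523/12, 947/6, 469/4]
+L4 (α=2/3) → [3779/36, 3539/18, 775/4]
+L5 (α=1/7) → [4415/42, 3575/21, 2697/14]
+L6 (α=4/5) → [36503/210, 2227/21, 1357/14]
= [174, 106, 97]

(2,2) stack=L1,L2,L3,L4,L5; from [0,0,0]:
L1 α=1/2: [116, 207/2, 110]
L2 α=3/5: [253/5, 162, 982/5]
L3 α=1/4: [1109/20, 279/2, 3541/20]
L4 α=1/2: [5229/40, 547/4, 4181/40]
L5 α=4/5: [19469/200, 1219/20, 12181/200]
= [97, 61, 61]

at x=2,y=0 over L1,L2,L3,L4,L5:
+L1 (α=4/7) → [120, 192/7, 900/7]
+L2 (α=7/8) → [176, 5827/56, 12023/56]
+L3 (α=3/4) → [337/2, 33211/224, 53351/224]
+L4 (α=2/3) → [287/2, 146107/672, 68135/672]
+L5 (α=1/2) → [415/4, 308731/1344, 69479/1344]
→ [104, 230, 52]


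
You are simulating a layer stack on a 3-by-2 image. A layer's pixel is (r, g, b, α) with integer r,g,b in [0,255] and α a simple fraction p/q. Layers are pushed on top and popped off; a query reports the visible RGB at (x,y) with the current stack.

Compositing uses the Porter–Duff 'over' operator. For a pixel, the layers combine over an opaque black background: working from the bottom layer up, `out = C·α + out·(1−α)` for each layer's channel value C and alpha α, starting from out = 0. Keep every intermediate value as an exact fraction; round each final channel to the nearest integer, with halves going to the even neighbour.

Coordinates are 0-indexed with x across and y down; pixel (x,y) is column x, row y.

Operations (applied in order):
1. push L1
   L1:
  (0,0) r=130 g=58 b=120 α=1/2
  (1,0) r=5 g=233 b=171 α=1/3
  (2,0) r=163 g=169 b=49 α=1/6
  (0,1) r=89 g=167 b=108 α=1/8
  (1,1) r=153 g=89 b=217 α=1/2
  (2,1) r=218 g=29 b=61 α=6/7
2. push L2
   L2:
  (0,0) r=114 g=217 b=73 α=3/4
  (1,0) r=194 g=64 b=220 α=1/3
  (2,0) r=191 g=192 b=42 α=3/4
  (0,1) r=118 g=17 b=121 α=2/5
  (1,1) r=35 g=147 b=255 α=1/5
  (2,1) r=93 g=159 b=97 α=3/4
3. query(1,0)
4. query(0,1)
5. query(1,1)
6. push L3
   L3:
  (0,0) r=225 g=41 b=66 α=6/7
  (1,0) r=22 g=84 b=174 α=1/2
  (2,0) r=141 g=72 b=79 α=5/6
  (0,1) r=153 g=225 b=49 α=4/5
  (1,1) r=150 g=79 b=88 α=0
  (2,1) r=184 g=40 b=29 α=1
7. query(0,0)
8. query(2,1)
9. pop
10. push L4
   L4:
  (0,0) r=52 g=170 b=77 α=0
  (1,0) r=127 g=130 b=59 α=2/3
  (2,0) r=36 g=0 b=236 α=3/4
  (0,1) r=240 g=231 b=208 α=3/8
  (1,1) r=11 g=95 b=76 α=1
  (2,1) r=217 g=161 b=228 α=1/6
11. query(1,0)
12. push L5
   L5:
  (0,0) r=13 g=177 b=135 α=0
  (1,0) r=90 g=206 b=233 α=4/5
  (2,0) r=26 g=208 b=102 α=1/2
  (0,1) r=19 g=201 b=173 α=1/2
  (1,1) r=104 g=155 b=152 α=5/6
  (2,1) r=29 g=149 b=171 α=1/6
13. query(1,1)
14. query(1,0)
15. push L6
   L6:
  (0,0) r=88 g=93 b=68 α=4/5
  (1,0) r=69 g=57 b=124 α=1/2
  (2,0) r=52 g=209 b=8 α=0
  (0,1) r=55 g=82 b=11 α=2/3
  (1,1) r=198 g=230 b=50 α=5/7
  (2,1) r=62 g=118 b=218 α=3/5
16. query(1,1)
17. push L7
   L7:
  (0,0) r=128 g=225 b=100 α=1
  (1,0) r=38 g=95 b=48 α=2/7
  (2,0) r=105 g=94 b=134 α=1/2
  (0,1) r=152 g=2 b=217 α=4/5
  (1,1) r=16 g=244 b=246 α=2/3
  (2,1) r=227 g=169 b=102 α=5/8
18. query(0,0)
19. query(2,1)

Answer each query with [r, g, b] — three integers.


(1,0) stack=L1,L2; from [0,0,0]:
L1 α=1/3: [5/3, 233/3, 57]
L2 α=1/3: [592/9, 658/9, 334/3]
rounded: [66, 73, 111]

(0,1) stack=L1,L2; from [0,0,0]:
L1 α=1/8: [89/8, 167/8, 27/2]
L2 α=2/5: [431/8, 773/40, 113/2]
→ [54, 19, 56]

(1,1) stack=L1,L2; from [0,0,0]:
after L1 α=1/2: [153/2, 89/2, 217/2]
after L2 α=1/5: [341/5, 65, 689/5]
= [68, 65, 138]

query (0,0) [L1,L2,L3] — begin 0,0,0
+L1 (α=1/2) → [65, 29, 60]
+L2 (α=3/4) → [407/4, 170, 279/4]
+L3 (α=6/7) → [5807/28, 416/7, 1863/28]
rounded: [207, 59, 67]

query (2,1) [L1,L2,L3] — begin 0,0,0
after L1 α=6/7: [1308/7, 174/7, 366/7]
after L2 α=3/4: [3261/28, 3513/28, 2403/28]
after L3 α=1: [184, 40, 29]
= [184, 40, 29]

at x=1,y=0 over L1,L2,L4:
+L1 (α=1/3) → [5/3, 233/3, 57]
+L2 (α=1/3) → [592/9, 658/9, 334/3]
+L4 (α=2/3) → [2878/27, 2998/27, 688/9]
= [107, 111, 76]

at x=1,y=1 over L1,L2,L4,L5:
after L1 α=1/2: [153/2, 89/2, 217/2]
after L2 α=1/5: [341/5, 65, 689/5]
after L4 α=1: [11, 95, 76]
after L5 α=5/6: [177/2, 145, 418/3]
= [88, 145, 139]

at x=1,y=0 over L1,L2,L4,L5:
after L1 α=1/3: [5/3, 233/3, 57]
after L2 α=1/3: [592/9, 658/9, 334/3]
after L4 α=2/3: [2878/27, 2998/27, 688/9]
after L5 α=4/5: [12598/135, 25246/135, 9076/45]
= [93, 187, 202]

(1,1) stack=L1,L2,L4,L5,L6; from [0,0,0]:
after L1 α=1/2: [153/2, 89/2, 217/2]
after L2 α=1/5: [341/5, 65, 689/5]
after L4 α=1: [11, 95, 76]
after L5 α=5/6: [177/2, 145, 418/3]
after L6 α=5/7: [1167/7, 1440/7, 1586/21]
= [167, 206, 76]

at x=0,y=0 over L1,L2,L4,L5,L6,L7:
after L1 α=1/2: [65, 29, 60]
after L2 α=3/4: [407/4, 170, 279/4]
after L4 α=0: [407/4, 170, 279/4]
after L5 α=0: [407/4, 170, 279/4]
after L6 α=4/5: [363/4, 542/5, 1367/20]
after L7 α=1: [128, 225, 100]
= [128, 225, 100]

(2,1) stack=L1,L2,L4,L5,L6,L7; from [0,0,0]:
+L1 (α=6/7) → [1308/7, 174/7, 366/7]
+L2 (α=3/4) → [3261/28, 3513/28, 2403/28]
+L4 (α=1/6) → [22381/168, 22073/168, 6133/56]
+L5 (α=1/6) → [116777/1008, 135397/1008, 40241/336]
+L6 (α=3/5) → [210521/2520, 313813/2520, 150113/840]
+L7 (α=5/8) → [1163921/6720, 1023613/6720, 292913/2240]
rounded: [173, 152, 131]


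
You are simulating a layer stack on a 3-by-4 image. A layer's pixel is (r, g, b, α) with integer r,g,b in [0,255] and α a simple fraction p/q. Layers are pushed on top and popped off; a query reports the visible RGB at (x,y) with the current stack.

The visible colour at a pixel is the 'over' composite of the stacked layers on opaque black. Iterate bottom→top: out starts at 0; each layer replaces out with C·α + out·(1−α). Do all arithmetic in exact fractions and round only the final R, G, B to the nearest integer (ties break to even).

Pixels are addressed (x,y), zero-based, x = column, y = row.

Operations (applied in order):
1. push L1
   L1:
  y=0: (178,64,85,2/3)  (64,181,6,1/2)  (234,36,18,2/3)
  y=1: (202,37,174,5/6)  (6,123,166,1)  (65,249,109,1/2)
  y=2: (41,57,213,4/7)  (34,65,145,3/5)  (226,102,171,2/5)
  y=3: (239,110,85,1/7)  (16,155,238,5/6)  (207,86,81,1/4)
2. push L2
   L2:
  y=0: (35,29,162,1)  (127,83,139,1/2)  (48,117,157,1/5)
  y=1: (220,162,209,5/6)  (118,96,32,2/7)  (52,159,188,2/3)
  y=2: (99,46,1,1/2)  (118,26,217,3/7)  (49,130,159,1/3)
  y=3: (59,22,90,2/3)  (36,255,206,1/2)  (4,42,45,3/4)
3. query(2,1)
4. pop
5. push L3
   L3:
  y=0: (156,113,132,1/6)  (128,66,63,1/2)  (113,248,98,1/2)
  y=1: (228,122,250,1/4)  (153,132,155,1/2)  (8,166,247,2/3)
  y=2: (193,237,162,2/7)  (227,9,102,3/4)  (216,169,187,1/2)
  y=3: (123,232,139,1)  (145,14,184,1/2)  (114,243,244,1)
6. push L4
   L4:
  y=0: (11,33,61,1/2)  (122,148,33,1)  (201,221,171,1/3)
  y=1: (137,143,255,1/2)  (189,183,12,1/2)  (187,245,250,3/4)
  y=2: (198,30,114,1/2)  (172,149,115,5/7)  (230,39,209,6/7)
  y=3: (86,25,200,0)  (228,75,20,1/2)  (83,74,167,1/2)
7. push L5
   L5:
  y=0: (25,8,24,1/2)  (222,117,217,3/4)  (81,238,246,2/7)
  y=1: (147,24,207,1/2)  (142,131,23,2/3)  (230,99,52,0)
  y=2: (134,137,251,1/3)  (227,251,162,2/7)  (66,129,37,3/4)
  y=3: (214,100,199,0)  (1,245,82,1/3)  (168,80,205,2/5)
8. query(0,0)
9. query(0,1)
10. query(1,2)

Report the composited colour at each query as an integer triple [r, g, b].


query (2,1) [L1,L2] — begin 0,0,0
L1 α=1/2: [65/2, 249/2, 109/2]
L2 α=2/3: [91/2, 295/2, 287/2]
rounded: [46, 148, 144]

query (0,0) [L1,L3,L4,L5] — begin 0,0,0
+L1 (α=2/3) → [356/3, 128/3, 170/3]
+L3 (α=1/6) → [1124/9, 979/18, 623/9]
+L4 (α=1/2) → [1223/18, 1573/36, 586/9]
+L5 (α=1/2) → [1673/36, 1861/72, 401/9]
= [46, 26, 45]

query (0,1) [L1,L3,L4,L5] — begin 0,0,0
L1 α=5/6: [505/3, 185/6, 145]
L3 α=1/4: [733/4, 429/8, 685/4]
L4 α=1/2: [1281/8, 1573/16, 1705/8]
L5 α=1/2: [2457/16, 1957/32, 3361/16]
→ [154, 61, 210]

query (1,2) [L1,L3,L4,L5] — begin 0,0,0
+L1 (α=3/5) → [102/5, 39, 87]
+L3 (α=3/4) → [3507/20, 33/2, 393/4]
+L4 (α=5/7) → [12107/70, 778/7, 1543/14]
+L5 (α=2/7) → [18463/98, 7404/49, 12251/98]
= [188, 151, 125]


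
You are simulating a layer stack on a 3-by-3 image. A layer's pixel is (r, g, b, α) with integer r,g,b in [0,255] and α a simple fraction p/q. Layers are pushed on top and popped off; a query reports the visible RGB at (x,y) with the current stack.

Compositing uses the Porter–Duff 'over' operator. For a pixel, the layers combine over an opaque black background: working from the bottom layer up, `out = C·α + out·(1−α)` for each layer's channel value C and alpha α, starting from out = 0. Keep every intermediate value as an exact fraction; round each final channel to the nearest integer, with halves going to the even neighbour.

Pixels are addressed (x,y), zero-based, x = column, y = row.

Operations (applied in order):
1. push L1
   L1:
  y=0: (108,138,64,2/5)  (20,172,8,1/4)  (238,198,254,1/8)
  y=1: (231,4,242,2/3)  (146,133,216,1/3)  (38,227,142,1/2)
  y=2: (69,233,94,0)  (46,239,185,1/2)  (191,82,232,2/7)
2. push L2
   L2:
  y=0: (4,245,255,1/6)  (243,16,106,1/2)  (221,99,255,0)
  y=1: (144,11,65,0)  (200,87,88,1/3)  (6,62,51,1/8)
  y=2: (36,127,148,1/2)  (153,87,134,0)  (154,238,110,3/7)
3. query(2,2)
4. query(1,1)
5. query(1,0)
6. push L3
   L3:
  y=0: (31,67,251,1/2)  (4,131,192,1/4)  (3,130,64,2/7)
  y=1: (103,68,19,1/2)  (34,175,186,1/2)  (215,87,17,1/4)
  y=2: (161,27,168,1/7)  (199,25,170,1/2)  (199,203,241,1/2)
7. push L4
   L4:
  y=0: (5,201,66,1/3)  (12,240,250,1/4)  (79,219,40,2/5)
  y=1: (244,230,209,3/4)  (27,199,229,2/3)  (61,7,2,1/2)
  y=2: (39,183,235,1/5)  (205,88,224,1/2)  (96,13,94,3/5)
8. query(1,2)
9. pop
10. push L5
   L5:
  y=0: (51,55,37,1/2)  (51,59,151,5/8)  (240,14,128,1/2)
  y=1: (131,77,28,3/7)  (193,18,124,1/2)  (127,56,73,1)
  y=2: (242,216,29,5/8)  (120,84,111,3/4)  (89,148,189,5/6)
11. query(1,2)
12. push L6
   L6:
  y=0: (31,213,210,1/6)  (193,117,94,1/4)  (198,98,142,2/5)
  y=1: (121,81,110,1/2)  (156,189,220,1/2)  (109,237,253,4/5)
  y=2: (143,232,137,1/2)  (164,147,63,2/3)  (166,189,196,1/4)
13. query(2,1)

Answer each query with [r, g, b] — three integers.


at x=2,y=2 over L1,L2:
+L1 (α=2/7) → [382/7, 164/7, 464/7]
+L2 (α=3/7) → [4762/49, 5654/49, 4166/49]
→ [97, 115, 85]

(1,1) stack=L1,L2; from [0,0,0]:
+L1 (α=1/3) → [146/3, 133/3, 72]
+L2 (α=1/3) → [892/9, 527/9, 232/3]
rounded: [99, 59, 77]

(1,0) stack=L1,L2; from [0,0,0]:
after L1 α=1/4: [5, 43, 2]
after L2 α=1/2: [124, 59/2, 54]
→ [124, 30, 54]

at x=1,y=2 over L1,L2,L3,L4:
+L1 (α=1/2) → [23, 239/2, 185/2]
+L2 (α=0) → [23, 239/2, 185/2]
+L3 (α=1/2) → [111, 289/4, 525/4]
+L4 (α=1/2) → [158, 641/8, 1421/8]
rounded: [158, 80, 178]

(1,2) stack=L1,L2,L3,L5; from [0,0,0]:
L1 α=1/2: [23, 239/2, 185/2]
L2 α=0: [23, 239/2, 185/2]
L3 α=1/2: [111, 289/4, 525/4]
L5 α=3/4: [471/4, 1297/16, 1857/16]
→ [118, 81, 116]

at x=2,y=1 over L1,L2,L3,L5,L6:
L1 α=1/2: [19, 227/2, 71]
L2 α=1/8: [139/8, 1713/16, 137/2]
L3 α=1/4: [2137/32, 6531/64, 445/8]
L5 α=1: [127, 56, 73]
L6 α=4/5: [563/5, 1004/5, 217]
= [113, 201, 217]


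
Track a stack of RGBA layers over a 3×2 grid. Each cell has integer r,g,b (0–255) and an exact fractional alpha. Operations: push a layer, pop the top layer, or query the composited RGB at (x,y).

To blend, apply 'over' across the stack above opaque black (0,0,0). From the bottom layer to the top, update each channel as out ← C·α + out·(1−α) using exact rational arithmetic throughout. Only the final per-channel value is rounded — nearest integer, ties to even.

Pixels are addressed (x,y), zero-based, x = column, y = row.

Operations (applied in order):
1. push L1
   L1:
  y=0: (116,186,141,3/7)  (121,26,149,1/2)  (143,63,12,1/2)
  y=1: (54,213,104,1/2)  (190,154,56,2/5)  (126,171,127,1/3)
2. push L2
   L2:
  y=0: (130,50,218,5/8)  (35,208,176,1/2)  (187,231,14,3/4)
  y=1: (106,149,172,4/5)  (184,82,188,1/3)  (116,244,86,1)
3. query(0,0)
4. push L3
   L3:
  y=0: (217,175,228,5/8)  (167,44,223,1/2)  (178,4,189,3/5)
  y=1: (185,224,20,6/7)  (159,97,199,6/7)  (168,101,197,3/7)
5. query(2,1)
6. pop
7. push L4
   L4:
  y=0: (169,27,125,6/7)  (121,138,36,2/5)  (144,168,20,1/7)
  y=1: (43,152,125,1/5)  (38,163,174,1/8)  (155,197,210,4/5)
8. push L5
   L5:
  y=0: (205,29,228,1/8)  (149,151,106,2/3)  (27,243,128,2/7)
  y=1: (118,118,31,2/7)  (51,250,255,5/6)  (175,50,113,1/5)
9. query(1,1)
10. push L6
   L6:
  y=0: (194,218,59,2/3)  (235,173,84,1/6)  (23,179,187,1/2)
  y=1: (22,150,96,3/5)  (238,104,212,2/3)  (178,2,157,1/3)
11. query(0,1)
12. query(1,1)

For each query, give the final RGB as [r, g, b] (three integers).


at x=0,y=0 over L1,L2:
L1 α=3/7: [348/7, 558/7, 423/7]
L2 α=5/8: [2797/28, 428/7, 8899/56]
→ [100, 61, 159]

(2,1) stack=L1,L2,L3; from [0,0,0]:
after L1 α=1/3: [42, 57, 127/3]
after L2 α=1: [116, 244, 86]
after L3 α=3/7: [968/7, 1279/7, 935/7]
rounded: [138, 183, 134]

query (1,1) [L1,L2,L4,L5] — begin 0,0,0
after L1 α=2/5: [76, 308/5, 112/5]
after L2 α=1/3: [112, 342/5, 388/5]
after L4 α=1/8: [411/4, 3209/40, 1793/20]
after L5 α=5/6: [477/8, 53209/240, 27293/120]
→ [60, 222, 227]

query (0,1) [L1,L2,L4,L5,L6] — begin 0,0,0
after L1 α=1/2: [27, 213/2, 52]
after L2 α=4/5: [451/5, 281/2, 148]
after L4 α=1/5: [2019/25, 714/5, 717/5]
after L5 α=2/7: [457/5, 950/7, 779/7]
after L6 α=3/5: [1244/25, 1010/7, 3574/35]
= [50, 144, 102]

query (1,1) [L1,L2,L4,L5,L6] — begin 0,0,0
after L1 α=2/5: [76, 308/5, 112/5]
after L2 α=1/3: [112, 342/5, 388/5]
after L4 α=1/8: [411/4, 3209/40, 1793/20]
after L5 α=5/6: [477/8, 53209/240, 27293/120]
after L6 α=2/3: [4285/24, 103129/720, 78173/360]
→ [179, 143, 217]


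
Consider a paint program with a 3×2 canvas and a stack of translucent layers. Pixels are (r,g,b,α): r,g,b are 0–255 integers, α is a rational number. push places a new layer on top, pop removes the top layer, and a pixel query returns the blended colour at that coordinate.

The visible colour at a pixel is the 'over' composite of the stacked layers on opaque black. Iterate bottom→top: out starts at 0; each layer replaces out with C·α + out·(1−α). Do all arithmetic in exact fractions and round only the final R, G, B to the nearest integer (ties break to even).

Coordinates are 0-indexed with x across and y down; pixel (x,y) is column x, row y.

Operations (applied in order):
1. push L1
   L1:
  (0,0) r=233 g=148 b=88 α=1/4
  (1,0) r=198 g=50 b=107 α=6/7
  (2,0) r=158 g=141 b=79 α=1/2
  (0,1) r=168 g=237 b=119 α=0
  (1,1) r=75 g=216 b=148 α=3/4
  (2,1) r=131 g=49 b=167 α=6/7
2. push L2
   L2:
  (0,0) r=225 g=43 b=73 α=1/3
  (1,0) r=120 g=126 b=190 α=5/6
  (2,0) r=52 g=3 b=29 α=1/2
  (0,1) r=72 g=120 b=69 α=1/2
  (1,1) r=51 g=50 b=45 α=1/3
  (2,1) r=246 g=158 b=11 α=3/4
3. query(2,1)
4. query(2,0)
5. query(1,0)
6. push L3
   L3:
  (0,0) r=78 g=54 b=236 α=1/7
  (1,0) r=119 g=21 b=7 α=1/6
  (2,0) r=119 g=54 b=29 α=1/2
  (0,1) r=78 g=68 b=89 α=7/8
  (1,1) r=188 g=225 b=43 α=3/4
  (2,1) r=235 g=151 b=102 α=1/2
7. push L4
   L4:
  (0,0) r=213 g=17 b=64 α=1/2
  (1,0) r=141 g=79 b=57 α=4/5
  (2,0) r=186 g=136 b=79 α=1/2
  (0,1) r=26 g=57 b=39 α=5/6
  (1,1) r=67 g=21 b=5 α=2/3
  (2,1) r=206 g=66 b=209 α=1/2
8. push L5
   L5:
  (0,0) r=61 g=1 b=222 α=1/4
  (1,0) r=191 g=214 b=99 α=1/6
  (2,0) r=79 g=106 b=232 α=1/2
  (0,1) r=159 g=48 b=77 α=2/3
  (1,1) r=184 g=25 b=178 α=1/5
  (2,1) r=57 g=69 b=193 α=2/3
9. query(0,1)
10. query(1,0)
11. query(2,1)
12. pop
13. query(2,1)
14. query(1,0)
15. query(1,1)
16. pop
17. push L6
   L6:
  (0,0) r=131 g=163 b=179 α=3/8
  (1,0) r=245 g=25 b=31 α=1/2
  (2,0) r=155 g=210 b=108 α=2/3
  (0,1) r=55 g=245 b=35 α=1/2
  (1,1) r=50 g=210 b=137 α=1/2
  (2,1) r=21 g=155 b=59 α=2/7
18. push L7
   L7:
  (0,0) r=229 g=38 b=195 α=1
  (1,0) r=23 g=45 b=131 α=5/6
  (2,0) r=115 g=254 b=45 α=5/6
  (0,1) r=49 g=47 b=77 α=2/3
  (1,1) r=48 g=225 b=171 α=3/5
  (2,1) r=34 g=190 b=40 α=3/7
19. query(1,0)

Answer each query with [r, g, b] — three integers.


at x=2,y=1 over L1,L2:
+L1 (α=6/7) → [786/7, 42, 1002/7]
+L2 (α=3/4) → [1488/7, 129, 1233/28]
= [213, 129, 44]

(2,0) stack=L1,L2; from [0,0,0]:
after L1 α=1/2: [79, 141/2, 79/2]
after L2 α=1/2: [131/2, 147/4, 137/4]
rounded: [66, 37, 34]

query (1,0) [L1,L2] — begin 0,0,0
L1 α=6/7: [1188/7, 300/7, 642/7]
L2 α=5/6: [898/7, 785/7, 3646/21]
= [128, 112, 174]

query (0,1) [L1,L2,L3,L4,L5] — begin 0,0,0
L1 α=0: [0, 0, 0]
L2 α=1/2: [36, 60, 69/2]
L3 α=7/8: [291/4, 67, 1315/16]
L4 α=5/6: [811/24, 176/3, 4435/96]
L5 α=2/3: [8443/72, 464/9, 19219/288]
→ [117, 52, 67]

query (1,0) [L1,L2,L3,L4,L5] — begin 0,0,0
L1 α=6/7: [1188/7, 300/7, 642/7]
L2 α=5/6: [898/7, 785/7, 3646/21]
L3 α=1/6: [5323/42, 2036/21, 18377/126]
L4 α=4/5: [29011/210, 8672/105, 9421/126]
L5 α=1/6: [37033/252, 6583/63, 59579/756]
rounded: [147, 104, 79]

query (2,1) [L1,L2,L3,L4,L5] — begin 0,0,0
after L1 α=6/7: [786/7, 42, 1002/7]
after L2 α=3/4: [1488/7, 129, 1233/28]
after L3 α=1/2: [3133/14, 140, 4089/56]
after L4 α=1/2: [6017/28, 103, 15793/112]
after L5 α=2/3: [9209/84, 241/3, 19675/112]
→ [110, 80, 176]

at x=2,y=1 over L1,L2,L3,L4:
L1 α=6/7: [786/7, 42, 1002/7]
L2 α=3/4: [1488/7, 129, 1233/28]
L3 α=1/2: [3133/14, 140, 4089/56]
L4 α=1/2: [6017/28, 103, 15793/112]
= [215, 103, 141]

at x=1,y=0 over L1,L2,L3,L4:
after L1 α=6/7: [1188/7, 300/7, 642/7]
after L2 α=5/6: [898/7, 785/7, 3646/21]
after L3 α=1/6: [5323/42, 2036/21, 18377/126]
after L4 α=4/5: [29011/210, 8672/105, 9421/126]
= [138, 83, 75]

at x=1,y=1 over L1,L2,L3,L4:
+L1 (α=3/4) → [225/4, 162, 111]
+L2 (α=1/3) → [109/2, 374/3, 89]
+L3 (α=3/4) → [1237/8, 2399/12, 109/2]
+L4 (α=2/3) → [2309/24, 2903/36, 43/2]
→ [96, 81, 22]

query (1,0) [L1,L2,L3,L6,L7] — begin 0,0,0
+L1 (α=6/7) → [1188/7, 300/7, 642/7]
+L2 (α=5/6) → [898/7, 785/7, 3646/21]
+L3 (α=1/6) → [5323/42, 2036/21, 18377/126]
+L6 (α=1/2) → [15613/84, 2561/42, 22283/252]
+L7 (α=5/6) → [25273/504, 12011/252, 187343/1512]
→ [50, 48, 124]


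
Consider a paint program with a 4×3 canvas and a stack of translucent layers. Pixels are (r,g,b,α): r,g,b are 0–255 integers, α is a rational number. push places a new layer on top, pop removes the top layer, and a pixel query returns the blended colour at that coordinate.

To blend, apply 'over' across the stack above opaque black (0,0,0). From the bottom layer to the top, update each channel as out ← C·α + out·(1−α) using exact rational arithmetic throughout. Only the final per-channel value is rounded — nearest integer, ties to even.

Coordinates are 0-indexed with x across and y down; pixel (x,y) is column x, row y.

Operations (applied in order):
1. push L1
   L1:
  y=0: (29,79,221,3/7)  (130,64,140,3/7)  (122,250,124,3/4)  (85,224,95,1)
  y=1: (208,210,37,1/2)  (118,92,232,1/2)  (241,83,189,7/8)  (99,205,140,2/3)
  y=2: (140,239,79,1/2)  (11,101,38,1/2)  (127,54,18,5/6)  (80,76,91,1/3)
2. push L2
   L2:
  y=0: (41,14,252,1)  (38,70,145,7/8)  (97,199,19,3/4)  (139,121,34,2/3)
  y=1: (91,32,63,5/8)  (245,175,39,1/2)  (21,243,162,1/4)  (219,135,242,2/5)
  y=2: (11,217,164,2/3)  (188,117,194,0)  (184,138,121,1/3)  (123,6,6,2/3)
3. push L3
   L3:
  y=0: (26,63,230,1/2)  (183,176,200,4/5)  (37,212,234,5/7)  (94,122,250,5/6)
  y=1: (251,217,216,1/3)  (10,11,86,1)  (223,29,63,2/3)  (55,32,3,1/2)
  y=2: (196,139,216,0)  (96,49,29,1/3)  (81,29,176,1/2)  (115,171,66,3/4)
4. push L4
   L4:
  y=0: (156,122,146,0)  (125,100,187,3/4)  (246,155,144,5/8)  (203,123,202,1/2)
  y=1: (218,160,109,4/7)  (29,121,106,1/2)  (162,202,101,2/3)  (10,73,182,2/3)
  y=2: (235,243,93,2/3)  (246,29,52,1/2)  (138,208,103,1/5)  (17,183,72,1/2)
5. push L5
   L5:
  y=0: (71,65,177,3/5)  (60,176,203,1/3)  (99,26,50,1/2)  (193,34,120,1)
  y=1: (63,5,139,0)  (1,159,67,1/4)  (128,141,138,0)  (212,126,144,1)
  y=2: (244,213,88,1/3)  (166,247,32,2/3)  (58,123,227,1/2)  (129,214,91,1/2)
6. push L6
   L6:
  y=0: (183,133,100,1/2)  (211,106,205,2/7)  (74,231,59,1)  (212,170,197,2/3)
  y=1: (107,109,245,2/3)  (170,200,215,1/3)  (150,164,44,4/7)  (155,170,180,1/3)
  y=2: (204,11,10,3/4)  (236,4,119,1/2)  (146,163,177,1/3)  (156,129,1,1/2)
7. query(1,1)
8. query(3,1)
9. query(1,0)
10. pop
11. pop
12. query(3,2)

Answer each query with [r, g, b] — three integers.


at x=1,y=1 over L1,L2,L3,L4,L5,L6:
after L1 α=1/2: [59, 46, 116]
after L2 α=1/2: [152, 221/2, 155/2]
after L3 α=1: [10, 11, 86]
after L4 α=1/2: [39/2, 66, 96]
after L5 α=1/4: [119/8, 357/4, 355/4]
after L6 α=1/3: [799/12, 757/6, 785/6]
→ [67, 126, 131]

query (3,1) [L1,L2,L3,L4,L5,L6] — begin 0,0,0
L1 α=2/3: [66, 410/3, 280/3]
L2 α=2/5: [636/5, 136, 764/5]
L3 α=1/2: [911/10, 84, 779/10]
L4 α=2/3: [1111/30, 230/3, 1473/10]
L5 α=1: [212, 126, 144]
L6 α=1/3: [193, 422/3, 156]
= [193, 141, 156]

query (1,0) [L1,L2,L3,L4,L5,L6] — begin 0,0,0
L1 α=3/7: [390/7, 192/7, 60]
L2 α=7/8: [563/14, 1811/28, 1075/8]
L3 α=4/5: [10811/70, 21523/140, 1495/8]
L4 α=3/4: [37061/280, 63523/560, 5983/32]
L5 α=1/3: [45461/420, 37601/280, 3077/16]
L6 α=2/7: [80909/588, 49473/392, 3135/16]
= [138, 126, 196]

query (3,2) [L1,L2,L3,L4] — begin 0,0,0
after L1 α=1/3: [80/3, 76/3, 91/3]
after L2 α=2/3: [818/9, 112/9, 127/9]
after L3 α=3/4: [3923/36, 4729/36, 1909/36]
after L4 α=1/2: [4535/72, 11317/72, 4501/72]
rounded: [63, 157, 63]


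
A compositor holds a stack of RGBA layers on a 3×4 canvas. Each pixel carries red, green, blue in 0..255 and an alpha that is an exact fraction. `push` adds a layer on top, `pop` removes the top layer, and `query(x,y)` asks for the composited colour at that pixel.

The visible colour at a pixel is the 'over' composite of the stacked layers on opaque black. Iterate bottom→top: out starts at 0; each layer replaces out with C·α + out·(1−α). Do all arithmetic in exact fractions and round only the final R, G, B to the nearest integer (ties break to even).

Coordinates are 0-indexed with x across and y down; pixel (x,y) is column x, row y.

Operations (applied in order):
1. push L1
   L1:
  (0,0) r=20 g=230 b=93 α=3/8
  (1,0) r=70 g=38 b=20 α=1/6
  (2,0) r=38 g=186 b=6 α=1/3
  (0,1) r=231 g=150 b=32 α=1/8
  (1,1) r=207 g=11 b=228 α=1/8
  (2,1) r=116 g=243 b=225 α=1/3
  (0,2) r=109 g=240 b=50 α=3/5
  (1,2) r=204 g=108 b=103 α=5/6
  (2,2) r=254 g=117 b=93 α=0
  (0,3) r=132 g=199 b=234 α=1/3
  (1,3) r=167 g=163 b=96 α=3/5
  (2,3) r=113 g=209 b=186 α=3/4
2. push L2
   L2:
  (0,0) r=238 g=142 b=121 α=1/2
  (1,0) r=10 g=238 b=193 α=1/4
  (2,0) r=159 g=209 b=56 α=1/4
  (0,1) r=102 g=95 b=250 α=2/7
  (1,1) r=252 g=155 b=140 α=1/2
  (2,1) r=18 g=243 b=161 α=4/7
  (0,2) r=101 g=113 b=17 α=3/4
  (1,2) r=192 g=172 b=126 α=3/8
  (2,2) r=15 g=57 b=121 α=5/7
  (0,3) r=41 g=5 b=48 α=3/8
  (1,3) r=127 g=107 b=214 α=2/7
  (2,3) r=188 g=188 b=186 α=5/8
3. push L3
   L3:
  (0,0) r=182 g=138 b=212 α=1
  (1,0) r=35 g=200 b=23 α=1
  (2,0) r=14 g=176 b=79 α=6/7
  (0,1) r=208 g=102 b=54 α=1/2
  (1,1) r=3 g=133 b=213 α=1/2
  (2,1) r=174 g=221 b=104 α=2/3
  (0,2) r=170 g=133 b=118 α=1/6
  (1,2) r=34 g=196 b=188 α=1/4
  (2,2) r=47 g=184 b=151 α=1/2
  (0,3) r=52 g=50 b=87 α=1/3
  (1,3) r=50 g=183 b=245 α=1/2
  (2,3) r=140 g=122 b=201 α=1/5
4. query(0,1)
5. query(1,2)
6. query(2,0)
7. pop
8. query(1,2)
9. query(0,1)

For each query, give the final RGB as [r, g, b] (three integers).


query (0,1) [L1,L2,L3] — begin 0,0,0
+L1 (α=1/8) → [231/8, 75/4, 4]
+L2 (α=2/7) → [2787/56, 1135/28, 520/7]
+L3 (α=1/2) → [14435/112, 3991/56, 449/7]
→ [129, 71, 64]

query (1,2) [L1,L2,L3] — begin 0,0,0
after L1 α=5/6: [170, 90, 515/6]
after L2 α=3/8: [713/4, 483/4, 4843/48]
after L3 α=1/4: [2275/16, 2233/16, 7851/64]
rounded: [142, 140, 123]

(2,0) stack=L1,L2,L3; from [0,0,0]:
L1 α=1/3: [38/3, 62, 2]
L2 α=1/4: [197/4, 395/4, 31/2]
L3 α=6/7: [533/28, 4619/28, 979/14]
→ [19, 165, 70]

at x=1,y=2 over L1,L2:
+L1 (α=5/6) → [170, 90, 515/6]
+L2 (α=3/8) → [713/4, 483/4, 4843/48]
→ [178, 121, 101]

query (0,1) [L1,L2] — begin 0,0,0
L1 α=1/8: [231/8, 75/4, 4]
L2 α=2/7: [2787/56, 1135/28, 520/7]
= [50, 41, 74]
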